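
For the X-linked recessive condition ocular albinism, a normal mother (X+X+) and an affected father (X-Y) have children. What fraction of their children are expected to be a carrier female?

Cross: X+X+ × X-Y
Offspring: 2 X+X-, 2 X+Y
Probability of a carrier female: 2/4 = 1/2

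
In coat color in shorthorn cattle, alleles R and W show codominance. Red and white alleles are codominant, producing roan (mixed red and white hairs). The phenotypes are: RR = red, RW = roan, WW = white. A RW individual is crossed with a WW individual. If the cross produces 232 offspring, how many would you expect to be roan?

Punnett square for RW × WW:
Offspring genotypes: 2 RW, 2 WW
Phenotype counts: 2 roan, 2 white
roan: 2 out of 4 → fraction 1/2
Expected count = 1/2 × 232 = 116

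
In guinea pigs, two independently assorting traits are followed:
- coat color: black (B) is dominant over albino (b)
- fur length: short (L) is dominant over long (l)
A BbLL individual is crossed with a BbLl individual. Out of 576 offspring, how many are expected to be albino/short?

Dihybrid cross BbLL × BbLl — consider each gene separately:
coat color: Bb × Bb → 1 BB, 2 Bb, 1 bb → 3 B_ : 1 bb (out of 4)
fur length: LL × Ll → 2 LL, 2 Ll → 4 L_ (out of 4)
Combine (counts out of 4 × 4 = 16): black/short (B_L_) = 3×4 = 12; albino/short (bbL_) = 1×4 = 4
Phenotype counts (out of 16): 12 black/short, 4 albino/short
albino/short: 4 out of 16 → fraction 1/4
Expected count = 1/4 × 576 = 144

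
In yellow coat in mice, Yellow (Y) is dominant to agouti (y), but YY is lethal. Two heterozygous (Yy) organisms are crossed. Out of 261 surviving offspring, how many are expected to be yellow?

Cross: Yy × Yy
Punnett square offspring (before lethality): 1 YY, 2 Yy, 1 yy
The YY genotype is lethal (embryos die); surviving offspring: 2 Yy, 1 yy
yellow: 2 out of 3 → fraction 2/3
Expected count = 2/3 × 261 = 174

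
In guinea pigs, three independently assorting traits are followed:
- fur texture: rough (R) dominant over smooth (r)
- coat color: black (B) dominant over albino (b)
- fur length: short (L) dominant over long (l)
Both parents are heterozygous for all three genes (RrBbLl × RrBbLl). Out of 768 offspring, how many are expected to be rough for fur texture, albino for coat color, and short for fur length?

Trihybrid cross: RrBbLl × RrBbLl
Each trait segregates independently with a 3:1 phenotypic ratio, so each gene contributes 3/4 (dominant) or 1/4 (recessive).
Target: rough (fur texture), albino (coat color), short (fur length)
Probability = product of independent per-trait probabilities
= 3/4 × 1/4 × 3/4 = 9/64
Expected count = 9/64 × 768 = 108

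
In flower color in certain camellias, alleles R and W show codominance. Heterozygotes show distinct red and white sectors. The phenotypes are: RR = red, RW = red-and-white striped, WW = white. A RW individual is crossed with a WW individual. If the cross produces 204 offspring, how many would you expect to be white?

Punnett square for RW × WW:
Offspring genotypes: 2 RW, 2 WW
Phenotype counts: 2 red-and-white striped, 2 white
white: 2 out of 4 → fraction 1/2
Expected count = 1/2 × 204 = 102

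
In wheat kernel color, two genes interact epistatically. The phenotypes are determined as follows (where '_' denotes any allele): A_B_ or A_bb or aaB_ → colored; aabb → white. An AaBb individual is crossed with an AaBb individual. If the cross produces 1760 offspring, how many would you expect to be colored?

Cross: AaBb × AaBb — consider each gene separately:
A gene: Aa × Aa → 1 AA, 2 Aa, 1 aa → 3 A_ : 1 aa (out of 4)
B gene: Bb × Bb → 1 BB, 2 Bb, 1 bb → 3 B_ : 1 bb (out of 4)
Genotype classes (out of 4 × 4 = 16): A_B_ = 3×3 = 9; A_bb = 3×1 = 3; aaB_ = 1×3 = 3; aabb = 1×1 = 1
Apply the phenotype rules: A_B_ (9) + A_bb (3) + aaB_ (3) → colored; aabb (1) → white
Phenotype counts (out of 16): 15 colored, 1 white
colored: 15 out of 16 → fraction 15/16
Expected count = 15/16 × 1760 = 1650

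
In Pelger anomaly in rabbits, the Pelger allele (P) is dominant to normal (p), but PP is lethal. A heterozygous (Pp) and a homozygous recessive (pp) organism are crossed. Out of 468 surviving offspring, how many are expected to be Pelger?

Cross: Pp × pp
Punnett square offspring (before lethality): 2 Pp, 2 pp
No PP offspring are produced in this cross.
Pelger: 2 out of 4 → fraction 1/2
Expected count = 1/2 × 468 = 234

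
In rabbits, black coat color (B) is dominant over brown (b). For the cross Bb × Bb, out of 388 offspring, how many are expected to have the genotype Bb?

Punnett square for Bb × Bb:
Offspring genotypes: 1 BB, 2 Bb, 1 bb
Total offspring: 4
Count with target: 2
Probability: 2/4 = 1/2
Expected count = 1/2 × 388 = 194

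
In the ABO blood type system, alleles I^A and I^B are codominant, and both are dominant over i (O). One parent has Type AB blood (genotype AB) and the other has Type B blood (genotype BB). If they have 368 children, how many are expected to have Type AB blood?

Cross: AB × BB
Possible offspring genotypes: 2 AB, 2 BB
Blood type counts: 2 Type AB, 2 Type B
Probability of Type AB: 2/4 = 1/2
Expected count = 1/2 × 368 = 184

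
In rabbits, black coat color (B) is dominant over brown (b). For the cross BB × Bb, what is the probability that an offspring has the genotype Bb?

Punnett square for BB × Bb:
Offspring genotypes: 2 BB, 2 Bb
Total offspring: 4
Count with target: 2
Probability: 2/4 = 1/2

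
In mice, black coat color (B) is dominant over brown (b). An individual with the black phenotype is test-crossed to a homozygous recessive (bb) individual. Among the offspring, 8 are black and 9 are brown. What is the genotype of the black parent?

Test cross: ? × bb
Offspring: 8 black, 9 brown — approximately 1:1.
A 1:1 ratio in a test cross indicates the unknown parent is heterozygous (Bb).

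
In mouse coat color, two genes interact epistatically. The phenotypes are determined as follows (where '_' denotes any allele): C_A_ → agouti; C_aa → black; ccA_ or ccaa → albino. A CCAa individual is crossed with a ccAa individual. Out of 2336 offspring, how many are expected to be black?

Cross: CCAa × ccAa — consider each gene separately:
C gene: CC × cc → 4 Cc → 4 C_ (out of 4)
A gene: Aa × Aa → 1 AA, 2 Aa, 1 aa → 3 A_ : 1 aa (out of 4)
Genotype classes (out of 4 × 4 = 16): C_A_ = 4×3 = 12; C_aa = 4×1 = 4
Apply the phenotype rules: C_A_ (12) → agouti; C_aa (4) → black
Phenotype counts (out of 16): 12 agouti, 4 black
black: 4 out of 16 → fraction 1/4
Expected count = 1/4 × 2336 = 584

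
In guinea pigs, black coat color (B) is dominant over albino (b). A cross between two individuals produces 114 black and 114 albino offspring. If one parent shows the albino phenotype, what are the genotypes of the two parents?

Observed offspring: 114 black, 114 albino
The observed ratio simplifies to 1:1. One parent shows albino, so its genotype must be bb. A 1:1 offspring split requires the other parent to be heterozygous (Bb).
Parent genotypes: bb × Bb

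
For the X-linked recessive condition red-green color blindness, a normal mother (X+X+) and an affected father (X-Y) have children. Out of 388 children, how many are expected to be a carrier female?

Cross: X+X+ × X-Y
Offspring: 2 X+X-, 2 X+Y
Probability of a carrier female: 2/4 = 1/2
Expected count = 1/2 × 388 = 194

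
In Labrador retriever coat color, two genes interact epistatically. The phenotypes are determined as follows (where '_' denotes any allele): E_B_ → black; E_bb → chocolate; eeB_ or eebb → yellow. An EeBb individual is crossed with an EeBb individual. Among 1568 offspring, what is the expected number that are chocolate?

Cross: EeBb × EeBb — consider each gene separately:
E gene: Ee × Ee → 1 EE, 2 Ee, 1 ee → 3 E_ : 1 ee (out of 4)
B gene: Bb × Bb → 1 BB, 2 Bb, 1 bb → 3 B_ : 1 bb (out of 4)
Genotype classes (out of 4 × 4 = 16): E_B_ = 3×3 = 9; E_bb = 3×1 = 3; eeB_ = 1×3 = 3; eebb = 1×1 = 1
Apply the phenotype rules: E_B_ (9) → black; E_bb (3) → chocolate; eeB_ (3) + eebb (1) → yellow
Phenotype counts (out of 16): 9 black, 3 chocolate, 4 yellow
chocolate: 3 out of 16 → fraction 3/16
Expected count = 3/16 × 1568 = 294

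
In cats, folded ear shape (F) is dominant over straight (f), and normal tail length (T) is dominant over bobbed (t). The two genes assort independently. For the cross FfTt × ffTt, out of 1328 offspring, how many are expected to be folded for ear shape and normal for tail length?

Dihybrid cross FfTt × ffTt — consider each gene separately:
ear shape: Ff × ff → 2 Ff, 2 ff → 2 F_ : 2 ff (out of 4)
tail length: Tt × Tt → 1 TT, 2 Tt, 1 tt → 3 T_ : 1 tt (out of 4)
Looking for: folded (F_) and normal (T_)
P(folded) = 2/4, P(normal) = 3/4
P(both) = 2/4 × 3/4 = 6/16 = 3/8
Expected count = 3/8 × 1328 = 498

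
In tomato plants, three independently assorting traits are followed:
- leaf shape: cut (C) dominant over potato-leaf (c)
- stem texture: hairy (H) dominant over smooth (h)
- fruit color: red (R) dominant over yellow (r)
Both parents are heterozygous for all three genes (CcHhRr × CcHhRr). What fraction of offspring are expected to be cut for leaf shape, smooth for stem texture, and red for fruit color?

Trihybrid cross: CcHhRr × CcHhRr
Each trait segregates independently with a 3:1 phenotypic ratio, so each gene contributes 3/4 (dominant) or 1/4 (recessive).
Target: cut (leaf shape), smooth (stem texture), red (fruit color)
Probability = product of independent per-trait probabilities
= 3/4 × 1/4 × 3/4 = 9/64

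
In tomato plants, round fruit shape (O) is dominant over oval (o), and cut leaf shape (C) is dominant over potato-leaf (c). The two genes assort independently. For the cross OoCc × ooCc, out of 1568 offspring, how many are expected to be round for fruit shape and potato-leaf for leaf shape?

Dihybrid cross OoCc × ooCc — consider each gene separately:
fruit shape: Oo × oo → 2 Oo, 2 oo → 2 O_ : 2 oo (out of 4)
leaf shape: Cc × Cc → 1 CC, 2 Cc, 1 cc → 3 C_ : 1 cc (out of 4)
Looking for: round (O_) and potato-leaf (cc)
P(round) = 2/4, P(potato-leaf) = 1/4
P(both) = 2/4 × 1/4 = 2/16 = 1/8
Expected count = 1/8 × 1568 = 196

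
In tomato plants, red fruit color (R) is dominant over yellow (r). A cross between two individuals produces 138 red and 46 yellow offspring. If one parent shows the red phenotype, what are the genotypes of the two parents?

Observed offspring: 138 red, 46 yellow
The observed ratio simplifies to 3:1. Yellow (rr) offspring appear, so each parent must contribute one r allele. The parent stated to show red carries R, so it is Rr. The other parent is then either Rr or rr: Rr × rr would give a 1:1 split, whereas Rr × Rr gives 3:1 — matching the data. So both parents are heterozygous (Rr × Rr).
Parent genotypes: Rr × Rr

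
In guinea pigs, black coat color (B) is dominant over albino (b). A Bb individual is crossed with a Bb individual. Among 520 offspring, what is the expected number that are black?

Punnett square for Bb × Bb:
Offspring genotypes: 1 BB, 2 Bb, 1 bb
black: 3, albino: 1
black: 3 out of 4 → fraction 3/4
Expected count = 3/4 × 520 = 390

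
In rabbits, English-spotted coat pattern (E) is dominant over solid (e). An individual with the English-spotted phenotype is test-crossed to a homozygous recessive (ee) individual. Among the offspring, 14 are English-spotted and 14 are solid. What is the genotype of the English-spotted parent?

Test cross: ? × ee
Offspring: 14 English-spotted, 14 solid — approximately 1:1.
A 1:1 ratio in a test cross indicates the unknown parent is heterozygous (Ee).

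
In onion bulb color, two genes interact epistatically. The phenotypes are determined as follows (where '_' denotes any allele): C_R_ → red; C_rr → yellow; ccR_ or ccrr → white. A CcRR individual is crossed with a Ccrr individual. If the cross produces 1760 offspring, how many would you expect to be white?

Cross: CcRR × Ccrr — consider each gene separately:
C gene: Cc × Cc → 1 CC, 2 Cc, 1 cc → 3 C_ : 1 cc (out of 4)
R gene: RR × rr → 4 Rr → 4 R_ (out of 4)
Genotype classes (out of 4 × 4 = 16): C_R_ = 3×4 = 12; ccR_ = 1×4 = 4
Apply the phenotype rules: C_R_ (12) → red; ccR_ (4) → white
Phenotype counts (out of 16): 12 red, 4 white
white: 4 out of 16 → fraction 1/4
Expected count = 1/4 × 1760 = 440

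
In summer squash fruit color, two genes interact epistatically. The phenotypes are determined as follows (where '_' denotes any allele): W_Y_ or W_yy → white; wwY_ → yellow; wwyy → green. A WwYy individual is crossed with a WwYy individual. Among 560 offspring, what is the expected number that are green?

Cross: WwYy × WwYy — consider each gene separately:
W gene: Ww × Ww → 1 WW, 2 Ww, 1 ww → 3 W_ : 1 ww (out of 4)
Y gene: Yy × Yy → 1 YY, 2 Yy, 1 yy → 3 Y_ : 1 yy (out of 4)
Genotype classes (out of 4 × 4 = 16): W_Y_ = 3×3 = 9; W_yy = 3×1 = 3; wwY_ = 1×3 = 3; wwyy = 1×1 = 1
Apply the phenotype rules: W_Y_ (9) + W_yy (3) → white; wwY_ (3) → yellow; wwyy (1) → green
Phenotype counts (out of 16): 12 white, 3 yellow, 1 green
green: 1 out of 16 → fraction 1/16
Expected count = 1/16 × 560 = 35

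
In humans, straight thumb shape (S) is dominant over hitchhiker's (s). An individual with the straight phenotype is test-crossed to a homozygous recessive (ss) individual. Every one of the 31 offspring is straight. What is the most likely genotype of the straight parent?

Test cross: ? × ss
All offspring are straight.
If the unknown parent were heterozygous (Ss), about half of 31 offspring would be hitchhiker's; none are. The unknown parent is most likely homozygous dominant (SS).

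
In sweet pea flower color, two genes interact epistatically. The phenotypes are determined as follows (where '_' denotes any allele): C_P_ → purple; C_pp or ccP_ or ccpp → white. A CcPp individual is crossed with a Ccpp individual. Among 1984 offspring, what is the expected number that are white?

Cross: CcPp × Ccpp — consider each gene separately:
C gene: Cc × Cc → 1 CC, 2 Cc, 1 cc → 3 C_ : 1 cc (out of 4)
P gene: Pp × pp → 2 Pp, 2 pp → 2 P_ : 2 pp (out of 4)
Genotype classes (out of 4 × 4 = 16): C_P_ = 3×2 = 6; C_pp = 3×2 = 6; ccP_ = 1×2 = 2; ccpp = 1×2 = 2
Apply the phenotype rules: C_P_ (6) → purple; C_pp (6) + ccP_ (2) + ccpp (2) → white
Phenotype counts (out of 16): 6 purple, 10 white
white: 10 out of 16 → fraction 5/8
Expected count = 5/8 × 1984 = 1240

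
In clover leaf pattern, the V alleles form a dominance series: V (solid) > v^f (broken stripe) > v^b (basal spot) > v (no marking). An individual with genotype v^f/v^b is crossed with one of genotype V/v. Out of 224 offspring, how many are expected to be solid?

Cross: v^f/v^b × V/v
Allele dominance: V > v^f > v^b > v
Offspring genotypes: 1 V/v^f, 1 v^f/v, 1 V/v^b, 1 v^b/v
Phenotype counts: 2 solid, 1 broken stripe, 1 basal spot
solid: 2 out of 4 → fraction 1/2
Expected count = 1/2 × 224 = 112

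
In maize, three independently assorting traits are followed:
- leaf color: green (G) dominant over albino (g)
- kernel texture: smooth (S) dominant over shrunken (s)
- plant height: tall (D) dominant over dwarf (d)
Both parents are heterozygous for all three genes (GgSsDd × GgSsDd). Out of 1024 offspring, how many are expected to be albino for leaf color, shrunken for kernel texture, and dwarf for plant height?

Trihybrid cross: GgSsDd × GgSsDd
Each trait segregates independently with a 3:1 phenotypic ratio, so each gene contributes 3/4 (dominant) or 1/4 (recessive).
Target: albino (leaf color), shrunken (kernel texture), dwarf (plant height)
Probability = product of independent per-trait probabilities
= 1/4 × 1/4 × 1/4 = 1/64
Expected count = 1/64 × 1024 = 16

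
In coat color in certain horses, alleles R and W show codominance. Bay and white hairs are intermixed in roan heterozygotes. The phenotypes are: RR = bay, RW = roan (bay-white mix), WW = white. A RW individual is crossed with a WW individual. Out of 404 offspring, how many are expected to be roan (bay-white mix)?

Punnett square for RW × WW:
Offspring genotypes: 2 RW, 2 WW
Phenotype counts: 2 roan (bay-white mix), 2 white
roan (bay-white mix): 2 out of 4 → fraction 1/2
Expected count = 1/2 × 404 = 202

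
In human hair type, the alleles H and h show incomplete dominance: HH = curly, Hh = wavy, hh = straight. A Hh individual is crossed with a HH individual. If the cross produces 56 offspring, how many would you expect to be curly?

Punnett square for Hh × HH:
Offspring genotypes: 2 HH, 2 Hh
Phenotype counts: 2 curly, 2 wavy
curly: 2 out of 4 → fraction 1/2
Expected count = 1/2 × 56 = 28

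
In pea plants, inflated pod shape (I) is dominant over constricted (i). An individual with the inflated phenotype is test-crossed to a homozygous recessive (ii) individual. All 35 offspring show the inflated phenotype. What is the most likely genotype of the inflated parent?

Test cross: ? × ii
All offspring are inflated.
If the unknown parent were heterozygous (Ii), about half of 35 offspring would be constricted; none are. The unknown parent is most likely homozygous dominant (II).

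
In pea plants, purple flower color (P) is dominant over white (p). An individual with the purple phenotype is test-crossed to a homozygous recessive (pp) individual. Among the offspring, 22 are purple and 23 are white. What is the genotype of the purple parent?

Test cross: ? × pp
Offspring: 22 purple, 23 white — approximately 1:1.
A 1:1 ratio in a test cross indicates the unknown parent is heterozygous (Pp).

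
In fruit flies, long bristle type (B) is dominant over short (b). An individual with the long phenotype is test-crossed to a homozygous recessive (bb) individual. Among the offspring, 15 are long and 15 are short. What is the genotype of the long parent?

Test cross: ? × bb
Offspring: 15 long, 15 short — approximately 1:1.
A 1:1 ratio in a test cross indicates the unknown parent is heterozygous (Bb).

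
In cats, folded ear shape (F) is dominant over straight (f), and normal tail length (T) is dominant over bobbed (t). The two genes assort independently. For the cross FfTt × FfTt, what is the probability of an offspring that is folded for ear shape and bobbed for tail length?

Dihybrid cross FfTt × FfTt — consider each gene separately:
ear shape: Ff × Ff → 1 FF, 2 Ff, 1 ff → 3 F_ : 1 ff (out of 4)
tail length: Tt × Tt → 1 TT, 2 Tt, 1 tt → 3 T_ : 1 tt (out of 4)
Looking for: folded (F_) and bobbed (tt)
P(folded) = 3/4, P(bobbed) = 1/4
P(both) = 3/4 × 1/4 = 3/16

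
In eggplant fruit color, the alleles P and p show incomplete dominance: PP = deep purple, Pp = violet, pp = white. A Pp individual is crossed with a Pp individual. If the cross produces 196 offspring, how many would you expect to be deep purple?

Punnett square for Pp × Pp:
Offspring genotypes: 1 PP, 2 Pp, 1 pp
Phenotype counts: 1 deep purple, 2 violet, 1 white
deep purple: 1 out of 4 → fraction 1/4
Expected count = 1/4 × 196 = 49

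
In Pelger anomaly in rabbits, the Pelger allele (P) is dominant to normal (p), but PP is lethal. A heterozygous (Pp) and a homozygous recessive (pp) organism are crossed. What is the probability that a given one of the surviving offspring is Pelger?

Cross: Pp × pp
Punnett square offspring (before lethality): 2 Pp, 2 pp
No PP offspring are produced in this cross.
Pelger: 2 out of 4
Probability: 2/4 = 1/2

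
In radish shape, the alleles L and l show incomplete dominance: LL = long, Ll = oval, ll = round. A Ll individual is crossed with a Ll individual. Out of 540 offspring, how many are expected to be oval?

Punnett square for Ll × Ll:
Offspring genotypes: 1 LL, 2 Ll, 1 ll
Phenotype counts: 1 long, 2 oval, 1 round
oval: 2 out of 4 → fraction 1/2
Expected count = 1/2 × 540 = 270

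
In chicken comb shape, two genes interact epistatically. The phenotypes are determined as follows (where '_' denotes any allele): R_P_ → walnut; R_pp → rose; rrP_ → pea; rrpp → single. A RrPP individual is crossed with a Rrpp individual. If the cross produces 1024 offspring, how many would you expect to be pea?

Cross: RrPP × Rrpp — consider each gene separately:
R gene: Rr × Rr → 1 RR, 2 Rr, 1 rr → 3 R_ : 1 rr (out of 4)
P gene: PP × pp → 4 Pp → 4 P_ (out of 4)
Genotype classes (out of 4 × 4 = 16): R_P_ = 3×4 = 12; rrP_ = 1×4 = 4
Apply the phenotype rules: R_P_ (12) → walnut; rrP_ (4) → pea
Phenotype counts (out of 16): 12 walnut, 4 pea
pea: 4 out of 16 → fraction 1/4
Expected count = 1/4 × 1024 = 256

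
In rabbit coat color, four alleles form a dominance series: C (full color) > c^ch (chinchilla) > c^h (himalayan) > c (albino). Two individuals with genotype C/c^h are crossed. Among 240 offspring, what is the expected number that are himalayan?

Cross: C/c^h × C/c^h
Allele dominance: C > c^ch > c^h > c
Offspring genotypes: 1 C/C, 2 C/c^h, 1 c^h/c^h
Phenotype counts: 3 full color, 1 himalayan
himalayan: 1 out of 4 → fraction 1/4
Expected count = 1/4 × 240 = 60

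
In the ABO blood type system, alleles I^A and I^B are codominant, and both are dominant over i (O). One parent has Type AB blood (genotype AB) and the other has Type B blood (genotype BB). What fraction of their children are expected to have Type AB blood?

Cross: AB × BB
Possible offspring genotypes: 2 AB, 2 BB
Blood type counts: 2 Type AB, 2 Type B
Probability of Type AB: 2/4 = 1/2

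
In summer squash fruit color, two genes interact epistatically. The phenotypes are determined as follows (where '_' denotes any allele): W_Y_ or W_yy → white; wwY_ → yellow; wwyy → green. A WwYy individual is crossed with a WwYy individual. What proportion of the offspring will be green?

Cross: WwYy × WwYy — consider each gene separately:
W gene: Ww × Ww → 1 WW, 2 Ww, 1 ww → 3 W_ : 1 ww (out of 4)
Y gene: Yy × Yy → 1 YY, 2 Yy, 1 yy → 3 Y_ : 1 yy (out of 4)
Genotype classes (out of 4 × 4 = 16): W_Y_ = 3×3 = 9; W_yy = 3×1 = 3; wwY_ = 1×3 = 3; wwyy = 1×1 = 1
Apply the phenotype rules: W_Y_ (9) + W_yy (3) → white; wwY_ (3) → yellow; wwyy (1) → green
Phenotype counts (out of 16): 12 white, 3 yellow, 1 green
green: 1 out of 16
Probability: 1/16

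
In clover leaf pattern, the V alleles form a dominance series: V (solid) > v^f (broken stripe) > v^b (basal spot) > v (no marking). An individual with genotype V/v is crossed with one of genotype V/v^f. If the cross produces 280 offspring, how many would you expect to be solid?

Cross: V/v × V/v^f
Allele dominance: V > v^f > v^b > v
Offspring genotypes: 1 V/V, 1 V/v^f, 1 V/v, 1 v^f/v
Phenotype counts: 3 solid, 1 broken stripe
solid: 3 out of 4 → fraction 3/4
Expected count = 3/4 × 280 = 210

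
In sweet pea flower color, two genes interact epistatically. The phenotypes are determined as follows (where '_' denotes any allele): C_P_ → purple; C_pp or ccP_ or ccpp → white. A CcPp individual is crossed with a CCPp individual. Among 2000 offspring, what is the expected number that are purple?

Cross: CcPp × CCPp — consider each gene separately:
C gene: Cc × CC → 2 CC, 2 Cc → 4 C_ (out of 4)
P gene: Pp × Pp → 1 PP, 2 Pp, 1 pp → 3 P_ : 1 pp (out of 4)
Genotype classes (out of 4 × 4 = 16): C_P_ = 4×3 = 12; C_pp = 4×1 = 4
Apply the phenotype rules: C_P_ (12) → purple; C_pp (4) → white
Phenotype counts (out of 16): 12 purple, 4 white
purple: 12 out of 16 → fraction 3/4
Expected count = 3/4 × 2000 = 1500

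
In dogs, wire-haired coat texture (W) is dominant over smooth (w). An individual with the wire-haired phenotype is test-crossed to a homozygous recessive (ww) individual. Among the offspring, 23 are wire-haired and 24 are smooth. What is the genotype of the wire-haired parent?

Test cross: ? × ww
Offspring: 23 wire-haired, 24 smooth — approximately 1:1.
A 1:1 ratio in a test cross indicates the unknown parent is heterozygous (Ww).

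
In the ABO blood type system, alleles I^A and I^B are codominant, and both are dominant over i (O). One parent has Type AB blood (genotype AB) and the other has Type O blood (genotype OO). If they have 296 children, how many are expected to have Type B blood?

Cross: AB × OO
Possible offspring genotypes: 2 AO, 2 BO
Blood type counts: 2 Type A, 2 Type B
Probability of Type B: 2/4 = 1/2
Expected count = 1/2 × 296 = 148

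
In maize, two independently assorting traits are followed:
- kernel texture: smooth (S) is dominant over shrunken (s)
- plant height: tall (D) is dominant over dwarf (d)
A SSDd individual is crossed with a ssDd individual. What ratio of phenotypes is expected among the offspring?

Dihybrid cross SSDd × ssDd — consider each gene separately:
kernel texture: SS × ss → 4 Ss → 4 S_ (out of 4)
plant height: Dd × Dd → 1 DD, 2 Dd, 1 dd → 3 D_ : 1 dd (out of 4)
Combine (counts out of 4 × 4 = 16): smooth/tall (S_D_) = 4×3 = 12; smooth/dwarf (S_dd) = 4×1 = 4
Phenotype counts (out of 16): 12 smooth/tall, 4 smooth/dwarf
Ratio: 3 smooth/tall : 1 smooth/dwarf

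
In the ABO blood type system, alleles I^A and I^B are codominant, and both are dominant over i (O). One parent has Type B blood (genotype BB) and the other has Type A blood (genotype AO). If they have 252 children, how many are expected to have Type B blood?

Cross: BB × AO
Possible offspring genotypes: 2 AB, 2 BO
Blood type counts: 2 Type AB, 2 Type B
Probability of Type B: 2/4 = 1/2
Expected count = 1/2 × 252 = 126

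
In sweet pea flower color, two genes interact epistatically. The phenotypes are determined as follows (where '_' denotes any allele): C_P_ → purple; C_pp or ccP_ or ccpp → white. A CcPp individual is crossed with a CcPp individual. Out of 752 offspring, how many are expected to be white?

Cross: CcPp × CcPp — consider each gene separately:
C gene: Cc × Cc → 1 CC, 2 Cc, 1 cc → 3 C_ : 1 cc (out of 4)
P gene: Pp × Pp → 1 PP, 2 Pp, 1 pp → 3 P_ : 1 pp (out of 4)
Genotype classes (out of 4 × 4 = 16): C_P_ = 3×3 = 9; C_pp = 3×1 = 3; ccP_ = 1×3 = 3; ccpp = 1×1 = 1
Apply the phenotype rules: C_P_ (9) → purple; C_pp (3) + ccP_ (3) + ccpp (1) → white
Phenotype counts (out of 16): 9 purple, 7 white
white: 7 out of 16 → fraction 7/16
Expected count = 7/16 × 752 = 329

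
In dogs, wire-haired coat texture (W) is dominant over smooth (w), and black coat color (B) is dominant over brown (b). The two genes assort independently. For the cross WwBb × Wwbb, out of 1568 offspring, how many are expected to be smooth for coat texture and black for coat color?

Dihybrid cross WwBb × Wwbb — consider each gene separately:
coat texture: Ww × Ww → 1 WW, 2 Ww, 1 ww → 3 W_ : 1 ww (out of 4)
coat color: Bb × bb → 2 Bb, 2 bb → 2 B_ : 2 bb (out of 4)
Looking for: smooth (ww) and black (B_)
P(smooth) = 1/4, P(black) = 2/4
P(both) = 1/4 × 2/4 = 2/16 = 1/8
Expected count = 1/8 × 1568 = 196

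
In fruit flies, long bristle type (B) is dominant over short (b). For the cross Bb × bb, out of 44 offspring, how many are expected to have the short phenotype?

Punnett square for Bb × bb:
Offspring genotypes: 2 Bb, 2 bb
Total offspring: 4
Count with target: 2
Probability: 2/4 = 1/2
Expected count = 1/2 × 44 = 22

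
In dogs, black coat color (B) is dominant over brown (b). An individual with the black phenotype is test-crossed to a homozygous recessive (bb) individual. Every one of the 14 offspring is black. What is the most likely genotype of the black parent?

Test cross: ? × bb
All offspring are black.
If the unknown parent were heterozygous (Bb), about half of 14 offspring would be brown; none are. The unknown parent is most likely homozygous dominant (BB).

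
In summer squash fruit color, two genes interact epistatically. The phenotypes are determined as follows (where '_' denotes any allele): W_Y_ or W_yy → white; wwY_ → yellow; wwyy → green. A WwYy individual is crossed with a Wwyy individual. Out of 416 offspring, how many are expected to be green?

Cross: WwYy × Wwyy — consider each gene separately:
W gene: Ww × Ww → 1 WW, 2 Ww, 1 ww → 3 W_ : 1 ww (out of 4)
Y gene: Yy × yy → 2 Yy, 2 yy → 2 Y_ : 2 yy (out of 4)
Genotype classes (out of 4 × 4 = 16): W_Y_ = 3×2 = 6; W_yy = 3×2 = 6; wwY_ = 1×2 = 2; wwyy = 1×2 = 2
Apply the phenotype rules: W_Y_ (6) + W_yy (6) → white; wwY_ (2) → yellow; wwyy (2) → green
Phenotype counts (out of 16): 12 white, 2 yellow, 2 green
green: 2 out of 16 → fraction 1/8
Expected count = 1/8 × 416 = 52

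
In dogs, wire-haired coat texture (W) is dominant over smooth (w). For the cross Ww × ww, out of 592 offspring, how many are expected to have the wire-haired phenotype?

Punnett square for Ww × ww:
Offspring genotypes: 2 Ww, 2 ww
Total offspring: 4
Count with target: 2
Probability: 2/4 = 1/2
Expected count = 1/2 × 592 = 296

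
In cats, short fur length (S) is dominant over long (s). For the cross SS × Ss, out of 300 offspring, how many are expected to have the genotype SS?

Punnett square for SS × Ss:
Offspring genotypes: 2 SS, 2 Ss
Total offspring: 4
Count with target: 2
Probability: 2/4 = 1/2
Expected count = 1/2 × 300 = 150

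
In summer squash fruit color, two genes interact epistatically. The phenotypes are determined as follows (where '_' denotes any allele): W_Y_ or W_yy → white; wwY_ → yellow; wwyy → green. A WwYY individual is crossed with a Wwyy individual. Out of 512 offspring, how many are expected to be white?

Cross: WwYY × Wwyy — consider each gene separately:
W gene: Ww × Ww → 1 WW, 2 Ww, 1 ww → 3 W_ : 1 ww (out of 4)
Y gene: YY × yy → 4 Yy → 4 Y_ (out of 4)
Genotype classes (out of 4 × 4 = 16): W_Y_ = 3×4 = 12; wwY_ = 1×4 = 4
Apply the phenotype rules: W_Y_ (12) → white; wwY_ (4) → yellow
Phenotype counts (out of 16): 12 white, 4 yellow
white: 12 out of 16 → fraction 3/4
Expected count = 3/4 × 512 = 384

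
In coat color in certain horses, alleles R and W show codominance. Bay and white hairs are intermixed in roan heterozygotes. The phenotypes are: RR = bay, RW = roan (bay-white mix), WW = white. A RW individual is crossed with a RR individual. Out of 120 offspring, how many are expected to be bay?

Punnett square for RW × RR:
Offspring genotypes: 2 RR, 2 RW
Phenotype counts: 2 bay, 2 roan (bay-white mix)
bay: 2 out of 4 → fraction 1/2
Expected count = 1/2 × 120 = 60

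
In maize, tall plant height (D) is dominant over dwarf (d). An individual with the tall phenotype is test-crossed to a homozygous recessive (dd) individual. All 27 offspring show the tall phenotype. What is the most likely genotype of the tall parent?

Test cross: ? × dd
All offspring are tall.
If the unknown parent were heterozygous (Dd), about half of 27 offspring would be dwarf; none are. The unknown parent is most likely homozygous dominant (DD).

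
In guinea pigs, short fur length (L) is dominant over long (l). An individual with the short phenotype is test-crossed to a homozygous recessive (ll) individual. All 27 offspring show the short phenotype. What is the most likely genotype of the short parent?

Test cross: ? × ll
All offspring are short.
If the unknown parent were heterozygous (Ll), about half of 27 offspring would be long; none are. The unknown parent is most likely homozygous dominant (LL).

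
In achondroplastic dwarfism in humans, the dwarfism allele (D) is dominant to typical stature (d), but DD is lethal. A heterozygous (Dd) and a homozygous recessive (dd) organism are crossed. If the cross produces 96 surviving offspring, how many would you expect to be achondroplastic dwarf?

Cross: Dd × dd
Punnett square offspring (before lethality): 2 Dd, 2 dd
No DD offspring are produced in this cross.
achondroplastic dwarf: 2 out of 4 → fraction 1/2
Expected count = 1/2 × 96 = 48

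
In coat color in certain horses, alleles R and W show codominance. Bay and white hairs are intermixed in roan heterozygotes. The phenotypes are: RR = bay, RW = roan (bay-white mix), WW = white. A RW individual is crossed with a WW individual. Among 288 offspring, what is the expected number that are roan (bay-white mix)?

Punnett square for RW × WW:
Offspring genotypes: 2 RW, 2 WW
Phenotype counts: 2 roan (bay-white mix), 2 white
roan (bay-white mix): 2 out of 4 → fraction 1/2
Expected count = 1/2 × 288 = 144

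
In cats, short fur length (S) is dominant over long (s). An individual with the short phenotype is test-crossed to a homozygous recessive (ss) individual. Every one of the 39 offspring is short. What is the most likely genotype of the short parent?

Test cross: ? × ss
All offspring are short.
If the unknown parent were heterozygous (Ss), about half of 39 offspring would be long; none are. The unknown parent is most likely homozygous dominant (SS).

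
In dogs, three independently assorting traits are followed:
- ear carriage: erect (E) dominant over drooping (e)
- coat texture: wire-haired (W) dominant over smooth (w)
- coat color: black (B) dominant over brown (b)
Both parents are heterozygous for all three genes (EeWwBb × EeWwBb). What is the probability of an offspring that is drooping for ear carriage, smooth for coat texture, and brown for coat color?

Trihybrid cross: EeWwBb × EeWwBb
Each trait segregates independently with a 3:1 phenotypic ratio, so each gene contributes 3/4 (dominant) or 1/4 (recessive).
Target: drooping (ear carriage), smooth (coat texture), brown (coat color)
Probability = product of independent per-trait probabilities
= 1/4 × 1/4 × 1/4 = 1/64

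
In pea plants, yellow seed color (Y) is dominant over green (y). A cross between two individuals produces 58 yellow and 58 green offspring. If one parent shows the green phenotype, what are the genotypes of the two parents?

Observed offspring: 58 yellow, 58 green
The observed ratio simplifies to 1:1. One parent shows green, so its genotype must be yy. A 1:1 offspring split requires the other parent to be heterozygous (Yy).
Parent genotypes: yy × Yy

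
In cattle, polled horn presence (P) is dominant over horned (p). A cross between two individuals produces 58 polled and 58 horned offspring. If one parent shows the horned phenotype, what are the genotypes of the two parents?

Observed offspring: 58 polled, 58 horned
The observed ratio simplifies to 1:1. One parent shows horned, so its genotype must be pp. A 1:1 offspring split requires the other parent to be heterozygous (Pp).
Parent genotypes: pp × Pp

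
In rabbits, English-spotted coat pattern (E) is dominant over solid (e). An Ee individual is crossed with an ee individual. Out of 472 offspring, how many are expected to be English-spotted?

Punnett square for Ee × ee:
Offspring genotypes: 2 Ee, 2 ee
English-spotted: 2, solid: 2
English-spotted: 2 out of 4 → fraction 1/2
Expected count = 1/2 × 472 = 236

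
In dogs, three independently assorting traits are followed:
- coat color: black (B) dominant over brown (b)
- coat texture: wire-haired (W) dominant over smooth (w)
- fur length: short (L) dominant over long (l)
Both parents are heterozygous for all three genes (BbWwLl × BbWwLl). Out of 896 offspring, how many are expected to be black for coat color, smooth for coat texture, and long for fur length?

Trihybrid cross: BbWwLl × BbWwLl
Each trait segregates independently with a 3:1 phenotypic ratio, so each gene contributes 3/4 (dominant) or 1/4 (recessive).
Target: black (coat color), smooth (coat texture), long (fur length)
Probability = product of independent per-trait probabilities
= 3/4 × 1/4 × 1/4 = 3/64
Expected count = 3/64 × 896 = 42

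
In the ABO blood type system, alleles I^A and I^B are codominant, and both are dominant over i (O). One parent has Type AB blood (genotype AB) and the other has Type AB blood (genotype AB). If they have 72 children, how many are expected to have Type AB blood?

Cross: AB × AB
Possible offspring genotypes: 1 AA, 2 AB, 1 BB
Blood type counts: 1 Type A, 2 Type AB, 1 Type B
Probability of Type AB: 2/4 = 1/2
Expected count = 1/2 × 72 = 36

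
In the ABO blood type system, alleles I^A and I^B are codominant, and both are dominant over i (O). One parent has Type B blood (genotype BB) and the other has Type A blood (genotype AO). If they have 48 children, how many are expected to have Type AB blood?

Cross: BB × AO
Possible offspring genotypes: 2 AB, 2 BO
Blood type counts: 2 Type AB, 2 Type B
Probability of Type AB: 2/4 = 1/2
Expected count = 1/2 × 48 = 24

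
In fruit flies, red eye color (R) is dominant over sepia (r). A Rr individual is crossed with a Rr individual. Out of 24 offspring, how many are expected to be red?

Punnett square for Rr × Rr:
Offspring genotypes: 1 RR, 2 Rr, 1 rr
red: 3, sepia: 1
red: 3 out of 4 → fraction 3/4
Expected count = 3/4 × 24 = 18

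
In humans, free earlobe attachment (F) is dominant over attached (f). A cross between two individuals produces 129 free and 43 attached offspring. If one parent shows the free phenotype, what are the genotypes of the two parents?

Observed offspring: 129 free, 43 attached
The observed ratio simplifies to 3:1. Attached (ff) offspring appear, so each parent must contribute one f allele. The parent stated to show free carries F, so it is Ff. The other parent is then either Ff or ff: Ff × ff would give a 1:1 split, whereas Ff × Ff gives 3:1 — matching the data. So both parents are heterozygous (Ff × Ff).
Parent genotypes: Ff × Ff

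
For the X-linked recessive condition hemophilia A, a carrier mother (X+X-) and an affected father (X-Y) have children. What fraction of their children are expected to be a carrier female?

Cross: X+X- × X-Y
Offspring: 1 X+X-, 1 X+Y, 1 X-X-, 1 X-Y
Probability of a carrier female: 1/4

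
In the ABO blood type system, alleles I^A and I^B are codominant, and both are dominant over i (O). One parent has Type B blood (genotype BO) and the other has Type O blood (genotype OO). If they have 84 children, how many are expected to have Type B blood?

Cross: BO × OO
Possible offspring genotypes: 2 BO, 2 OO
Blood type counts: 2 Type B, 2 Type O
Probability of Type B: 2/4 = 1/2
Expected count = 1/2 × 84 = 42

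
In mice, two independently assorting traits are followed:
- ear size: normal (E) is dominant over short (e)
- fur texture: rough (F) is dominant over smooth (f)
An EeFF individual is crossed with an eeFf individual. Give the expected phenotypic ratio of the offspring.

Dihybrid cross EeFF × eeFf — consider each gene separately:
ear size: Ee × ee → 2 Ee, 2 ee → 2 E_ : 2 ee (out of 4)
fur texture: FF × Ff → 2 FF, 2 Ff → 4 F_ (out of 4)
Combine (counts out of 4 × 4 = 16): normal/rough (E_F_) = 2×4 = 8; short/rough (eeF_) = 2×4 = 8
Phenotype counts (out of 16): 8 normal/rough, 8 short/rough
Ratio: 1 normal/rough : 1 short/rough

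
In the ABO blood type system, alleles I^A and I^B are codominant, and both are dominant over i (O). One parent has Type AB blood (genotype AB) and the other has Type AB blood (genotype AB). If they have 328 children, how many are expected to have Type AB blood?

Cross: AB × AB
Possible offspring genotypes: 1 AA, 2 AB, 1 BB
Blood type counts: 1 Type A, 2 Type AB, 1 Type B
Probability of Type AB: 2/4 = 1/2
Expected count = 1/2 × 328 = 164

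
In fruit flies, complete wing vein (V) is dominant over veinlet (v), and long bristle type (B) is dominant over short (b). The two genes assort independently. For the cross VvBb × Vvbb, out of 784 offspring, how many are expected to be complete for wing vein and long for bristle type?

Dihybrid cross VvBb × Vvbb — consider each gene separately:
wing vein: Vv × Vv → 1 VV, 2 Vv, 1 vv → 3 V_ : 1 vv (out of 4)
bristle type: Bb × bb → 2 Bb, 2 bb → 2 B_ : 2 bb (out of 4)
Looking for: complete (V_) and long (B_)
P(complete) = 3/4, P(long) = 2/4
P(both) = 3/4 × 2/4 = 6/16 = 3/8
Expected count = 3/8 × 784 = 294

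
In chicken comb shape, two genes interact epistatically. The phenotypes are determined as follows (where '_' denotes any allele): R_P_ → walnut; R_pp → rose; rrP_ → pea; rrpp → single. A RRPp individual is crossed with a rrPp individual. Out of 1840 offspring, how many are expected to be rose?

Cross: RRPp × rrPp — consider each gene separately:
R gene: RR × rr → 4 Rr → 4 R_ (out of 4)
P gene: Pp × Pp → 1 PP, 2 Pp, 1 pp → 3 P_ : 1 pp (out of 4)
Genotype classes (out of 4 × 4 = 16): R_P_ = 4×3 = 12; R_pp = 4×1 = 4
Apply the phenotype rules: R_P_ (12) → walnut; R_pp (4) → rose
Phenotype counts (out of 16): 12 walnut, 4 rose
rose: 4 out of 16 → fraction 1/4
Expected count = 1/4 × 1840 = 460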